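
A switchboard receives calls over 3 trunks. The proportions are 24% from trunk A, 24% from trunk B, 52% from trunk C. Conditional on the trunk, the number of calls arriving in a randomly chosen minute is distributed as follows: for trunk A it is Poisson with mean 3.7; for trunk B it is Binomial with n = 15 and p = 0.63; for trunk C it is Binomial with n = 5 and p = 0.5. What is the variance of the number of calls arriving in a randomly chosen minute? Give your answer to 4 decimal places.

10.4894

Per component, A: μ=3.7, E[X²]=17.39; B: μ=9.45, E[X²]=92.799; C: μ=2.5, E[X²]=7.5.
E[X] = 0.24·3.7 + 0.24·9.45 + 0.52·2.5 = 4.456.
E[X²] = 0.24·17.39 + 0.24·92.799 + 0.52·7.5 = 30.3454.
Var(X) = E[X²] − (E[X])² = 30.3454 − 19.8559 = 10.4894.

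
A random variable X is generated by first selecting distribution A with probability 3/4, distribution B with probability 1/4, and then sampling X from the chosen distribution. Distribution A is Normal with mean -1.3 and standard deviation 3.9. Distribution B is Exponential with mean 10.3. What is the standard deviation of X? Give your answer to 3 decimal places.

7.947

Per component, A: μ=-1.3, E[X²]=16.9; B: μ=10.3, E[X²]=212.18.
E[X] = 0.75·-1.3 + 0.25·10.3 = 1.6.
E[X²] = 0.75·16.9 + 0.25·212.18 = 65.72.
Var(X) = E[X²] − (E[X])² = 65.72 − 2.56 = 63.16.
SD(X) = √63.16 = 7.94733.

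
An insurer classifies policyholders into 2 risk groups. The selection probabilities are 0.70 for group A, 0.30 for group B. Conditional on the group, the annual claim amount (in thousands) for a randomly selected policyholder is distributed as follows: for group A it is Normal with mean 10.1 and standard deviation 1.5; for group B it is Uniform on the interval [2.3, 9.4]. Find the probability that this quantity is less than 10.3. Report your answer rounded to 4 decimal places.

Conditional on each group, P(X < 10.3): A: 0.553035; B: 1.
By total probability, P(X < 10.3) = 0.7·0.553035 + 0.3·1 = 0.687125.

0.6871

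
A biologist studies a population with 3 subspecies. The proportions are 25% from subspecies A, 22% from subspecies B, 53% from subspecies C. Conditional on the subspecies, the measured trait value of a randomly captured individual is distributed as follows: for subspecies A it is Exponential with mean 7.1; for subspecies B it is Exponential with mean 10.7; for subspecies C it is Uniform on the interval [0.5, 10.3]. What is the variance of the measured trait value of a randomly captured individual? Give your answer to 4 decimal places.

46.4031

Per component, A: μ=7.1, E[X²]=100.82; B: μ=10.7, E[X²]=228.98; C: μ=5.4, E[X²]=37.1633.
E[X] = 0.25·7.1 + 0.22·10.7 + 0.53·5.4 = 6.991.
E[X²] = 0.25·100.82 + 0.22·228.98 + 0.53·37.1633 = 95.2772.
Var(X) = E[X²] − (E[X])² = 95.2772 − 48.8741 = 46.4031.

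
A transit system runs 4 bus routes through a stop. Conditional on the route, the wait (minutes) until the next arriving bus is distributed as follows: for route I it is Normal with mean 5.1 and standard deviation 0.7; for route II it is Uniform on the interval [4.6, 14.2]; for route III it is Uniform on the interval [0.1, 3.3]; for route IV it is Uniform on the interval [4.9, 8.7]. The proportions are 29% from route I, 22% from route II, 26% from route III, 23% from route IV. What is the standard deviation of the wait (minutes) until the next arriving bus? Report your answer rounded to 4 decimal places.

Per component, I: μ=5.1, E[X²]=26.5; II: μ=9.4, E[X²]=96.04; III: μ=1.7, E[X²]=3.74333; IV: μ=6.8, E[X²]=47.4433.
E[X] = 0.29·5.1 + 0.22·9.4 + 0.26·1.7 + 0.23·6.8 = 5.553.
E[X²] = 0.29·26.5 + 0.22·96.04 + 0.26·3.74333 + 0.23·47.4433 = 40.699.
Var(X) = E[X²] − (E[X])² = 40.699 − 30.8358 = 9.86322.
SD(X) = √9.86322 = 3.14058.

3.1406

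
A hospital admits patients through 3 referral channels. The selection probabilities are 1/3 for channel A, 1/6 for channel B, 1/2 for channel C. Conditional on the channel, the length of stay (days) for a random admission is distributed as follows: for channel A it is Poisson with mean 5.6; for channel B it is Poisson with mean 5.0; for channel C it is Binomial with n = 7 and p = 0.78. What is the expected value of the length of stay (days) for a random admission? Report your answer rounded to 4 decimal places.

Component means — A: 5.6; B: 5; C: 5.46.
E[X] = 0.333333·5.6 + 0.166667·5 + 0.5·5.46 = 5.43.

5.4300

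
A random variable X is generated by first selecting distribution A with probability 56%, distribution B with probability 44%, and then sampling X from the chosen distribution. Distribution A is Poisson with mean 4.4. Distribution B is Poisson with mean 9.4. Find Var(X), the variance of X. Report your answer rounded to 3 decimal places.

Per component, A: μ=4.4, E[X²]=23.76; B: μ=9.4, E[X²]=97.76.
E[X] = 0.56·4.4 + 0.44·9.4 = 6.6.
E[X²] = 0.56·23.76 + 0.44·97.76 = 56.32.
Var(X) = E[X²] − (E[X])² = 56.32 − 43.56 = 12.76.

12.760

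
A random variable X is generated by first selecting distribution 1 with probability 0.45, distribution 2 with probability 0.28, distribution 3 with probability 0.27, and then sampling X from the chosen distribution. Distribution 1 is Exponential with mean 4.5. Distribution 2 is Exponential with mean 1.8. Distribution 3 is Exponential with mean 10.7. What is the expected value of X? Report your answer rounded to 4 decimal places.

5.4180

Component means — 1: 4.5; 2: 1.8; 3: 10.7.
E[X] = 0.45·4.5 + 0.28·1.8 + 0.27·10.7 = 5.418.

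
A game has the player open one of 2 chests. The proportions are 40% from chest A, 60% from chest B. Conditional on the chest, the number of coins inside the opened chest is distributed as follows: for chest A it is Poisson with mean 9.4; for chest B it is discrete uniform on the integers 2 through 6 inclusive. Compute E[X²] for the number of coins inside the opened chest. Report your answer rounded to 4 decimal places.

49.9040

For each component E[X²] = Var + (mean)², giving A: 97.76; B: 18.
Overall E[X²] = 0.4·97.76 + 0.6·18 = 49.904.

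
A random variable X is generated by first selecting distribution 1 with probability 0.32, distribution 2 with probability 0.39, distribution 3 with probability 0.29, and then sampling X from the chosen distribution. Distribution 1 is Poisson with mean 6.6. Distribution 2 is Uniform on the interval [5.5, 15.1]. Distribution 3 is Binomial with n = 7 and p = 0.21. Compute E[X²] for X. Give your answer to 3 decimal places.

For each component E[X²] = Var + (mean)², giving 1: 50.16; 2: 113.77; 3: 3.3222.
Overall E[X²] = 0.32·50.16 + 0.39·113.77 + 0.29·3.3222 = 61.3849.

61.385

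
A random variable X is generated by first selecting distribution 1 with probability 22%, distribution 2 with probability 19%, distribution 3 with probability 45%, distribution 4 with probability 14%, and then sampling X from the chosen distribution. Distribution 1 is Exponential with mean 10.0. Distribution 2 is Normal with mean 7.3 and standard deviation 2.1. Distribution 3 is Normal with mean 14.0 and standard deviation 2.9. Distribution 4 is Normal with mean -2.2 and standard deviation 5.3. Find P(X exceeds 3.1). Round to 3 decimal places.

0.819

Conditional on each component, P(X > 3.1): 1: 0.733447; 2: 0.97725; 3: 0.999915; 4: 0.158655.
By total probability, P(X > 3.1) = 0.22·0.733447 + 0.19·0.97725 + 0.45·0.999915 + 0.14·0.158655 = 0.819209.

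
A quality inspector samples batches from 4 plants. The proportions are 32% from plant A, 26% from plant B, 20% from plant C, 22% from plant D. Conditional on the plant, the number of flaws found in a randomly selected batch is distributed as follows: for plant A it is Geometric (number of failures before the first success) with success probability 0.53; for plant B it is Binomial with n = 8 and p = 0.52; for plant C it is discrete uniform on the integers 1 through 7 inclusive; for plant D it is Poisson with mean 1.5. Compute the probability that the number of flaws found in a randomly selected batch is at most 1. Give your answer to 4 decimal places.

0.4077

Conditional on each plant, P(X ≤ 1): A: 0.7791; B: 0.02724; C: 0.142857; D: 0.557825.
By total probability, P(X ≤ 1) = 0.32·0.7791 + 0.26·0.02724 + 0.2·0.142857 + 0.22·0.557825 = 0.407687.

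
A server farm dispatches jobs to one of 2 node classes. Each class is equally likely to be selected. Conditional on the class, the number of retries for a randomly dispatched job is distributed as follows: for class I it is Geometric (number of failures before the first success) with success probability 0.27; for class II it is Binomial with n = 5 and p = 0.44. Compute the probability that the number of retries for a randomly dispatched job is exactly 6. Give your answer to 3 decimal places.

0.020

Conditional on each class, P(X = 6): I: 0.0408602; II: 0.
By total probability, P(X = 6) = 0.5·0.0408602 + 0.5·0 = 0.0204301.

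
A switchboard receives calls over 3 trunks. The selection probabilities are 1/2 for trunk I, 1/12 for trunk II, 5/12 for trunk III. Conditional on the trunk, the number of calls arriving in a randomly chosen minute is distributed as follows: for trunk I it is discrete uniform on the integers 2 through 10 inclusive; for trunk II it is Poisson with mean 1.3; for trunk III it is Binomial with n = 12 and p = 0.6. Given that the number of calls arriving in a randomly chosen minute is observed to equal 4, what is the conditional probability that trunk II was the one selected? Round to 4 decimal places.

0.0357

Likelihoods P(X=4 | ·): I: 0.111111; II: 0.0324324; III: 0.0420427.
Posterior ∝ prior × likelihood. Numerator for II: 0.0833333·0.0324324 = 0.0027027.
Normalizing constant: 0.5·0.111111 + 0.0833333·0.0324324 + 0.416667·0.0420427 = 0.075776.
P(II | observation) = 0.0027027 / 0.075776 = 0.035667.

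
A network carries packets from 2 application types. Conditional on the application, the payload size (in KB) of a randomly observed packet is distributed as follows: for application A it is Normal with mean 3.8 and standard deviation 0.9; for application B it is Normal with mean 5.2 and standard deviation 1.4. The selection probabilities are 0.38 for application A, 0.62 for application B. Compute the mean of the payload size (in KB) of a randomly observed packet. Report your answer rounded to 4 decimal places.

Component means — A: 3.8; B: 5.2.
E[X] = 0.38·3.8 + 0.62·5.2 = 4.668.

4.6680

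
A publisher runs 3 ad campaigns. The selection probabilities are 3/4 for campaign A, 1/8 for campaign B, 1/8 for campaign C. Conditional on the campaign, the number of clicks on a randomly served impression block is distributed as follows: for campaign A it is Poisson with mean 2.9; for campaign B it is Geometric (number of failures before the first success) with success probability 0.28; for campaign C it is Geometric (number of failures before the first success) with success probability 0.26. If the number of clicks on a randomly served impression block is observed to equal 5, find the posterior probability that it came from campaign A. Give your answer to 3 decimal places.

0.835

Likelihoods P(X=5 | ·): A: 0.0940491; B: 0.0541777; C: 0.0576942.
Posterior ∝ prior × likelihood. Numerator for A: 0.75·0.0940491 = 0.0705368.
Normalizing constant: 0.75·0.0940491 + 0.125·0.0541777 + 0.125·0.0576942 = 0.0845208.
P(A | observation) = 0.0705368 / 0.0845208 = 0.83455.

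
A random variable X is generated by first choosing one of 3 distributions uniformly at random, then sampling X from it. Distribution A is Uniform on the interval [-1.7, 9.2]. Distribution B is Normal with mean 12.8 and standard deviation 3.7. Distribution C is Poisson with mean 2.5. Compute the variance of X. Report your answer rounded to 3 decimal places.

Per component, A: μ=3.75, E[X²]=23.9633; B: μ=12.8, E[X²]=177.53; C: μ=2.5, E[X²]=8.75.
E[X] = 0.333333·3.75 + 0.333333·12.8 + 0.333333·2.5 = 6.35.
E[X²] = 0.333333·23.9633 + 0.333333·177.53 + 0.333333·8.75 = 70.0811.
Var(X) = E[X²] − (E[X])² = 70.0811 − 40.3225 = 29.7586.

29.759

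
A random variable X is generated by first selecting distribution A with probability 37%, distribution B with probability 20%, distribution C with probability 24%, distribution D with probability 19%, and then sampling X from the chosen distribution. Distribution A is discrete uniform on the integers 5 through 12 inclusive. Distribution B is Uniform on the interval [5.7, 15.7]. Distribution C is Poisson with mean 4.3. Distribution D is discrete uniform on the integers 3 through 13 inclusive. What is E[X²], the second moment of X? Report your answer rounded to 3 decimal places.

For each component E[X²] = Var + (mean)², giving A: 77.5; B: 122.823; C: 22.79; D: 74.
Overall E[X²] = 0.37·77.5 + 0.2·122.823 + 0.24·22.79 + 0.19·74 = 72.7693.

72.769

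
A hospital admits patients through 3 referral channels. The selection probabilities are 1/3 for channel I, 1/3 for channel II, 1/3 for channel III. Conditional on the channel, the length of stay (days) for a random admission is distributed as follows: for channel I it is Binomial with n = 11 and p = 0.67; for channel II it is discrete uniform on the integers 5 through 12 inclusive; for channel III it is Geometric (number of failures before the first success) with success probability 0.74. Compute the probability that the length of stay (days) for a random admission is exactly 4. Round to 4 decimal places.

Conditional on each channel, P(X = 4): I: 0.0283407; II: 0; III: 0.00338162.
By total probability, P(X = 4) = 0.333333·0.0283407 + 0.333333·0 + 0.333333·0.00338162 = 0.0105741.

0.0106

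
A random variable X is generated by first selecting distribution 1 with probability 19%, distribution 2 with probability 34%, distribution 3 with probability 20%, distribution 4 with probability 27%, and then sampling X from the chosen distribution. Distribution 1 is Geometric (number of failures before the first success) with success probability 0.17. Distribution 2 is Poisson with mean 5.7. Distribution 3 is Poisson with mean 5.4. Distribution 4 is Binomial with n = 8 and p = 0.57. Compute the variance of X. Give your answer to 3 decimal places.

Per component, 1: μ=4.88235, E[X²]=52.5571; 2: μ=5.7, E[X²]=38.19; 3: μ=5.4, E[X²]=34.56; 4: μ=4.56, E[X²]=22.7544.
E[X] = 0.19·4.88235 + 0.34·5.7 + 0.2·5.4 + 0.27·4.56 = 5.17685.
E[X²] = 0.19·52.5571 + 0.34·38.19 + 0.2·34.56 + 0.27·22.7544 = 36.0261.
Var(X) = E[X²] − (E[X])² = 36.0261 − 26.7997 = 9.22639.

9.226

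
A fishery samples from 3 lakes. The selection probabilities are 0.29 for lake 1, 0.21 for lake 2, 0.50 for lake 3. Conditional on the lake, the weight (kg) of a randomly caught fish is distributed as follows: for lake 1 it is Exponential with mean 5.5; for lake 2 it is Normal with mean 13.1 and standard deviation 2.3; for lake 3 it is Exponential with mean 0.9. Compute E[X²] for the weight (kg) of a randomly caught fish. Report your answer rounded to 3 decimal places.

For each component E[X²] = Var + (mean)², giving 1: 60.5; 2: 176.9; 3: 1.62.
Overall E[X²] = 0.29·60.5 + 0.21·176.9 + 0.5·1.62 = 55.504.

55.504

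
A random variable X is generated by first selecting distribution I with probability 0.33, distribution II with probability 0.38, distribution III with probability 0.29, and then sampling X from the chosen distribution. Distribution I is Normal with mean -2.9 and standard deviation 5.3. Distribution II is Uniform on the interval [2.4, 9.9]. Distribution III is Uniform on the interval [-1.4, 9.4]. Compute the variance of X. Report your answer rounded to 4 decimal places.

Per component, I: μ=-2.9, E[X²]=36.5; II: μ=6.15, E[X²]=42.51; III: μ=4, E[X²]=25.72.
E[X] = 0.33·-2.9 + 0.38·6.15 + 0.29·4 = 2.54.
E[X²] = 0.33·36.5 + 0.38·42.51 + 0.29·25.72 = 35.6576.
Var(X) = E[X²] − (E[X])² = 35.6576 − 6.4516 = 29.206.

29.2060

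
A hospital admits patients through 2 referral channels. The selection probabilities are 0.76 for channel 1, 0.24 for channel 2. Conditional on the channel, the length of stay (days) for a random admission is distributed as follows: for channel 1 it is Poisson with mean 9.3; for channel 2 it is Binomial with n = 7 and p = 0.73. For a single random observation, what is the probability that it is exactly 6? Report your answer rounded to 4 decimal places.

0.1311

Conditional on each channel, P(X = 6): 1: 0.0821536; 2: 0.286022.
By total probability, P(X = 6) = 0.76·0.0821536 + 0.24·0.286022 = 0.131082.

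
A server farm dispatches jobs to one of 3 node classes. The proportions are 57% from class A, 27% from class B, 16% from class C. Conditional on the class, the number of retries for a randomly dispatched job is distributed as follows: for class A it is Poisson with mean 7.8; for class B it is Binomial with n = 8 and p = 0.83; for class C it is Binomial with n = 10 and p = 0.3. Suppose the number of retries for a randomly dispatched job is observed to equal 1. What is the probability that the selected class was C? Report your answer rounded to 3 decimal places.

0.914

Likelihoods P(X=1 | ·): A: 0.00319593; B: 2.72465e-05; C: 0.121061.
Posterior ∝ prior × likelihood. Numerator for C: 0.16·0.121061 = 0.0193697.
Normalizing constant: 0.57·0.00319593 + 0.27·2.72465e-05 + 0.16·0.121061 = 0.0211988.
P(C | observation) = 0.0193697 / 0.0211988 = 0.91372.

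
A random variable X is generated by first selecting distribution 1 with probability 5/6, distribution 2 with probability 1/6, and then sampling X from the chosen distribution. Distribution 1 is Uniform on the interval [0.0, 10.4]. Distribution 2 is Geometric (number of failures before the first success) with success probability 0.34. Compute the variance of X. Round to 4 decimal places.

9.9377

Per component, 1: μ=5.2, E[X²]=36.0533; 2: μ=1.94118, E[X²]=9.47751.
E[X] = 0.833333·5.2 + 0.166667·1.94118 = 4.65686.
E[X²] = 0.833333·36.0533 + 0.166667·9.47751 = 31.624.
Var(X) = E[X²] − (E[X])² = 31.624 − 21.6864 = 9.93766.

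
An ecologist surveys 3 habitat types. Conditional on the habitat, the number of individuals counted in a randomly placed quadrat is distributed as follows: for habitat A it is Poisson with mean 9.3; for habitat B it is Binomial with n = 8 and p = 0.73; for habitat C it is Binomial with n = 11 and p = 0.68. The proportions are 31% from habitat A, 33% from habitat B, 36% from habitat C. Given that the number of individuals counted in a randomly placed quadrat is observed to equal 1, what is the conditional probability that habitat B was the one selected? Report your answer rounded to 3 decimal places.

0.407

Likelihoods P(X=1 | ·): A: 0.000850245; B: 0.000610885; C: 8.42173e-05.
Posterior ∝ prior × likelihood. Numerator for B: 0.33·0.000610885 = 0.000201592.
Normalizing constant: 0.31·0.000850245 + 0.33·0.000610885 + 0.36·8.42173e-05 = 0.000495486.
P(B | observation) = 0.000201592 / 0.000495486 = 0.406857.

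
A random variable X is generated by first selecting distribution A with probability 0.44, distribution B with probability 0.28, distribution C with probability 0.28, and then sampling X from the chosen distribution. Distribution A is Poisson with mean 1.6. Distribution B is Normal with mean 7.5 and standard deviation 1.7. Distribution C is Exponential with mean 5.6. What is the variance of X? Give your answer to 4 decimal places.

Per component, A: μ=1.6, E[X²]=4.16; B: μ=7.5, E[X²]=59.14; C: μ=5.6, E[X²]=62.72.
E[X] = 0.44·1.6 + 0.28·7.5 + 0.28·5.6 = 4.372.
E[X²] = 0.44·4.16 + 0.28·59.14 + 0.28·62.72 = 35.9512.
Var(X) = E[X²] − (E[X])² = 35.9512 − 19.1144 = 16.8368.

16.8368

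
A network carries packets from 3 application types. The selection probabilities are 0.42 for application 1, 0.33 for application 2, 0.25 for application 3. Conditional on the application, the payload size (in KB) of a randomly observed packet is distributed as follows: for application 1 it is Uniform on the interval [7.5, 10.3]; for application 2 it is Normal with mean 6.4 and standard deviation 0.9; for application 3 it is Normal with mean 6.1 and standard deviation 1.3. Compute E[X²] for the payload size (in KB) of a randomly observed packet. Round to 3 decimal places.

57.052

For each component E[X²] = Var + (mean)², giving 1: 79.8633; 2: 41.77; 3: 38.9.
Overall E[X²] = 0.42·79.8633 + 0.33·41.77 + 0.25·38.9 = 57.0517.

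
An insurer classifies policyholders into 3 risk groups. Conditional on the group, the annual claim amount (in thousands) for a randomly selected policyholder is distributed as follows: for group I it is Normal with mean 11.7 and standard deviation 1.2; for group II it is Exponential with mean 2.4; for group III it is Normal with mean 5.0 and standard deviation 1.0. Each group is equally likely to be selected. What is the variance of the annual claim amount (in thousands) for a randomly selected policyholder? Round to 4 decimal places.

18.0822

Per component, I: μ=11.7, E[X²]=138.33; II: μ=2.4, E[X²]=11.52; III: μ=5, E[X²]=26.
E[X] = 0.333333·11.7 + 0.333333·2.4 + 0.333333·5 = 6.36667.
E[X²] = 0.333333·138.33 + 0.333333·11.52 + 0.333333·26 = 58.6167.
Var(X) = E[X²] − (E[X])² = 58.6167 − 40.5344 = 18.0822.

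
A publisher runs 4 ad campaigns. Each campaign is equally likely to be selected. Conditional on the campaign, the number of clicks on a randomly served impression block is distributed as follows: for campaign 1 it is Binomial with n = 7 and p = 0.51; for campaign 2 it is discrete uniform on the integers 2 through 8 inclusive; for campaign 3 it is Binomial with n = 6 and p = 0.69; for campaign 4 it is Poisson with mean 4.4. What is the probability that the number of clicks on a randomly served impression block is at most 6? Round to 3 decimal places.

0.887

Conditional on each campaign, P(X ≤ 6): 1: 0.991026; 2: 0.714286; 3: 1; 4: 0.843645.
By total probability, P(X ≤ 6) = 0.25·0.991026 + 0.25·0.714286 + 0.25·1 + 0.25·0.843645 = 0.887239.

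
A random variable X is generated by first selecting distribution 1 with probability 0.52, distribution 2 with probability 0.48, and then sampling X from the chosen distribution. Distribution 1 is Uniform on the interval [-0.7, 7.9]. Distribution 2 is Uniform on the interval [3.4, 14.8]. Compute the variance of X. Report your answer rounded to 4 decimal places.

Per component, 1: μ=3.6, E[X²]=19.1233; 2: μ=9.1, E[X²]=93.64.
E[X] = 0.52·3.6 + 0.48·9.1 = 6.24.
E[X²] = 0.52·19.1233 + 0.48·93.64 = 54.8913.
Var(X) = E[X²] − (E[X])² = 54.8913 − 38.9376 = 15.9537.

15.9537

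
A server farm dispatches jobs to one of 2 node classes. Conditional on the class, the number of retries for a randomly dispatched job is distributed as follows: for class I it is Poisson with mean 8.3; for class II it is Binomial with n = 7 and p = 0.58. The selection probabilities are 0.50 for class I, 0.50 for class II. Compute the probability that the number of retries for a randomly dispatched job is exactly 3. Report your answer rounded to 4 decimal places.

0.1181

Conditional on each class, P(X = 3): I: 0.0236831; II: 0.212495.
By total probability, P(X = 3) = 0.5·0.0236831 + 0.5·0.212495 = 0.118089.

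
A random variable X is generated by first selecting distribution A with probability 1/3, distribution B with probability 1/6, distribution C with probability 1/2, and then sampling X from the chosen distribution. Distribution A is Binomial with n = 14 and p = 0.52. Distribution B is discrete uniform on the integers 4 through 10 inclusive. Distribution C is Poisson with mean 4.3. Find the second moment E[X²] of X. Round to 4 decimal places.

For each component E[X²] = Var + (mean)², giving A: 56.4928; B: 53; C: 22.79.
Overall E[X²] = 0.333333·56.4928 + 0.166667·53 + 0.5·22.79 = 39.0593.

39.0593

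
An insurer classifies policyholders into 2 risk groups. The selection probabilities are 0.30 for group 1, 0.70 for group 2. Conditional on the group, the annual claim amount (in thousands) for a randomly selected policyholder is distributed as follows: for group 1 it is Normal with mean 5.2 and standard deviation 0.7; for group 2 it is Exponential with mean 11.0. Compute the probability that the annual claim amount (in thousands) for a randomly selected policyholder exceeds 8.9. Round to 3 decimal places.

Conditional on each group, P(X > 8.9): 1: 6.26076e-08; 2: 0.445263.
By total probability, P(X > 8.9) = 0.3·6.26076e-08 + 0.7·0.445263 = 0.311684.

0.312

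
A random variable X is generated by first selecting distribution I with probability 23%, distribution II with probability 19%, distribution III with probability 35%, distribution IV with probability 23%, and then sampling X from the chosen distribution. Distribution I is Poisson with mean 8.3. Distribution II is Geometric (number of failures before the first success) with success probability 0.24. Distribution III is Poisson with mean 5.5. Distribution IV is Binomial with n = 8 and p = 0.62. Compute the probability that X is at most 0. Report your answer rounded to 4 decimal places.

0.0472

Conditional on each component, P(X ≤ 0): I: 0.000248517; II: 0.24; III: 0.00408677; IV: 0.000434779.
By total probability, P(X ≤ 0) = 0.23·0.000248517 + 0.19·0.24 + 0.35·0.00408677 + 0.23·0.000434779 = 0.0471875.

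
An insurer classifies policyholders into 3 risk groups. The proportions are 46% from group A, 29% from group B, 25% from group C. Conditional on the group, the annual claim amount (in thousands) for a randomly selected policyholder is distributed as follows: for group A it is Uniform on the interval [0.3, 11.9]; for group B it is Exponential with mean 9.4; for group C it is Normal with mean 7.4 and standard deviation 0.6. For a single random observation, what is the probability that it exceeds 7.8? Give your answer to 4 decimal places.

0.3522

Conditional on each group, P(X > 7.8): A: 0.353448; B: 0.436142; C: 0.252493.
By total probability, P(X > 7.8) = 0.46·0.353448 + 0.29·0.436142 + 0.25·0.252493 = 0.352191.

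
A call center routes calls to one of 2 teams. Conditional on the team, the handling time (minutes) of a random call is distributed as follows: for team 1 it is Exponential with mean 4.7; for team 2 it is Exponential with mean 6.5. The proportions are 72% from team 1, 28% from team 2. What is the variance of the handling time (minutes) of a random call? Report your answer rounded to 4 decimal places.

28.3880

Per component, 1: μ=4.7, E[X²]=44.18; 2: μ=6.5, E[X²]=84.5.
E[X] = 0.72·4.7 + 0.28·6.5 = 5.204.
E[X²] = 0.72·44.18 + 0.28·84.5 = 55.4696.
Var(X) = E[X²] − (E[X])² = 55.4696 − 27.0816 = 28.388.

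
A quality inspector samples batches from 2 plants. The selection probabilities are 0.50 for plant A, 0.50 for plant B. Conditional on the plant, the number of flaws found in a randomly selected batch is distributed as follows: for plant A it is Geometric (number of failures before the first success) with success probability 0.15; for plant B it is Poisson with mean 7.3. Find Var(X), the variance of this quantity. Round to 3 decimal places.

23.206

Per component, A: μ=5.66667, E[X²]=69.8889; B: μ=7.3, E[X²]=60.59.
E[X] = 0.5·5.66667 + 0.5·7.3 = 6.48333.
E[X²] = 0.5·69.8889 + 0.5·60.59 = 65.2394.
Var(X) = E[X²] − (E[X])² = 65.2394 − 42.0336 = 23.2058.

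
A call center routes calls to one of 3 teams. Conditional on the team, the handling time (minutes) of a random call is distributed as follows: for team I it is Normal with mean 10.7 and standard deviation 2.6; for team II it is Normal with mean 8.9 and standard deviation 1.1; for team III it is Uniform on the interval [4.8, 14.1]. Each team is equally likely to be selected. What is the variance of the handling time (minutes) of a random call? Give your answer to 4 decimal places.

Per component, I: μ=10.7, E[X²]=121.25; II: μ=8.9, E[X²]=80.42; III: μ=9.45, E[X²]=96.51.
E[X] = 0.333333·10.7 + 0.333333·8.9 + 0.333333·9.45 = 9.68333.
E[X²] = 0.333333·121.25 + 0.333333·80.42 + 0.333333·96.51 = 99.3933.
Var(X) = E[X²] − (E[X])² = 99.3933 − 93.7669 = 5.62639.

5.6264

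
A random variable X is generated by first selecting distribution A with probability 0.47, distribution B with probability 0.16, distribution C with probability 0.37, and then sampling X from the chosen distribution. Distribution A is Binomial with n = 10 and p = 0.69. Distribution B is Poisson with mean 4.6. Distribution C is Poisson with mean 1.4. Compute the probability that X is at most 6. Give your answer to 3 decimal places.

0.678

Conditional on each component, P(X ≤ 6): A: 0.377243; B: 0.818029; C: 0.999378.
By total probability, P(X ≤ 6) = 0.47·0.377243 + 0.16·0.818029 + 0.37·0.999378 = 0.677959.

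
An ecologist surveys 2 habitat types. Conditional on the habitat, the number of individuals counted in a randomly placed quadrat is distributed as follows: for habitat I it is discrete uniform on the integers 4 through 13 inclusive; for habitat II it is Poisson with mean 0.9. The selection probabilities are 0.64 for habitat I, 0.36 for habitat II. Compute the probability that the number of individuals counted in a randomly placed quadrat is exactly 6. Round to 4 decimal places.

0.0641

Conditional on each habitat, P(X = 6): I: 0.1; II: 0.000300094.
By total probability, P(X = 6) = 0.64·0.1 + 0.36·0.000300094 = 0.064108.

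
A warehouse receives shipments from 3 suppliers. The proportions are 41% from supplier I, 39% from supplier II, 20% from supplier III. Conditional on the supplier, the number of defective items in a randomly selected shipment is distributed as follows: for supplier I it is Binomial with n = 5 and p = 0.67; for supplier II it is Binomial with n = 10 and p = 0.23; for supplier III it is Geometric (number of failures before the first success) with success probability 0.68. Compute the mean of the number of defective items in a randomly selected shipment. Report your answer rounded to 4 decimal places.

Component means — I: 3.35; II: 2.3; III: 0.470588.
E[X] = 0.41·3.35 + 0.39·2.3 + 0.2·0.470588 = 2.36462.

2.3646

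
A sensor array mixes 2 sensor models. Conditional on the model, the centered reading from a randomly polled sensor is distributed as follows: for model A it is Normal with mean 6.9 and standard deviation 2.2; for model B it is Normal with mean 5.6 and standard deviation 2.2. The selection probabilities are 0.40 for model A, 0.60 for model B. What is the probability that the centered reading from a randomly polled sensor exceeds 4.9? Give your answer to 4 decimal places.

0.7022

Conditional on each model, P(X > 4.9): A: 0.818349; B: 0.624826.
By total probability, P(X > 4.9) = 0.4·0.818349 + 0.6·0.624826 = 0.702235.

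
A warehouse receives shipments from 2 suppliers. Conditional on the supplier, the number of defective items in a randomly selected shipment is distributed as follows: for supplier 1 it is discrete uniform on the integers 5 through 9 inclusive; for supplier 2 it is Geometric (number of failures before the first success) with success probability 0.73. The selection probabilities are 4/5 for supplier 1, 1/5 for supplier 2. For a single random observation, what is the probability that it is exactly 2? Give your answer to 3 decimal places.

0.011

Conditional on each supplier, P(X = 2): 1: 0; 2: 0.053217.
By total probability, P(X = 2) = 0.8·0 + 0.2·0.053217 = 0.0106434.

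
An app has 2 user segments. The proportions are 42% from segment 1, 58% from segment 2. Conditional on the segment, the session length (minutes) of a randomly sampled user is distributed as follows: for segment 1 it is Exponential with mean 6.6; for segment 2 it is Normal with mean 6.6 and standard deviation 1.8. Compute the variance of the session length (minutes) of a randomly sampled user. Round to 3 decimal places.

20.174

Per component, 1: μ=6.6, E[X²]=87.12; 2: μ=6.6, E[X²]=46.8.
E[X] = 0.42·6.6 + 0.58·6.6 = 6.6.
E[X²] = 0.42·87.12 + 0.58·46.8 = 63.7344.
Var(X) = E[X²] − (E[X])² = 63.7344 − 43.56 = 20.1744.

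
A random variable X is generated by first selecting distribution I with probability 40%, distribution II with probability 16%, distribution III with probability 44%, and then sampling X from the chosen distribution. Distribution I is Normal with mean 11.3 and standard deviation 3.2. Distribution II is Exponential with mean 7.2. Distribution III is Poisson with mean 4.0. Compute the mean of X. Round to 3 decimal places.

Component means — I: 11.3; II: 7.2; III: 4.
E[X] = 0.4·11.3 + 0.16·7.2 + 0.44·4 = 7.432.

7.432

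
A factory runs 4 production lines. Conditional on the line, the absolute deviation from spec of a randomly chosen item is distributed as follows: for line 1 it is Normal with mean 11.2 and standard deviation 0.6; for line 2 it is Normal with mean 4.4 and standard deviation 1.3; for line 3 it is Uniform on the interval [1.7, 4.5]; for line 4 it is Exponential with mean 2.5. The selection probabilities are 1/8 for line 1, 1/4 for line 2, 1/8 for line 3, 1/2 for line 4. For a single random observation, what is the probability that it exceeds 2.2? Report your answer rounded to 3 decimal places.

Conditional on each line, P(X > 2.2): 1: 1; 2: 0.954706; 3: 0.821429; 4: 0.414783.
By total probability, P(X > 2.2) = 0.125·1 + 0.25·0.954706 + 0.125·0.821429 + 0.5·0.414783 = 0.673747.

0.674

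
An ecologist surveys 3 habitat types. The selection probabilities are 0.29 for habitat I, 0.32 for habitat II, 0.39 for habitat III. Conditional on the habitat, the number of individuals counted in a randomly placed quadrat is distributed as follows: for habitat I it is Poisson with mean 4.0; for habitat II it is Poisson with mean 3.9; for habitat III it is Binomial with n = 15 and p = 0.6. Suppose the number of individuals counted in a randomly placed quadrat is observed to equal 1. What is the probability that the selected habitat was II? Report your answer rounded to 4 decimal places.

Likelihoods P(X=1 | ·): I: 0.0732626; II: 0.0789435; III: 2.41592e-05.
Posterior ∝ prior × likelihood. Numerator for II: 0.32·0.0789435 = 0.0252619.
Normalizing constant: 0.29·0.0732626 + 0.32·0.0789435 + 0.39·2.41592e-05 = 0.0465175.
P(II | observation) = 0.0252619 / 0.0465175 = 0.543063.

0.5431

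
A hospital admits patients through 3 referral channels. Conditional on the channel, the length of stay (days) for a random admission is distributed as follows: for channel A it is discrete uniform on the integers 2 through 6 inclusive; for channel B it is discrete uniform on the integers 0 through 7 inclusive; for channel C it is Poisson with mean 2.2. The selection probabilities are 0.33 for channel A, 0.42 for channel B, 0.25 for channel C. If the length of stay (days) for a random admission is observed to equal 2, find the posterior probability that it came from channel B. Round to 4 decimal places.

0.2830

Likelihoods P(X=2 | ·): A: 0.2; B: 0.125; C: 0.268144.
Posterior ∝ prior × likelihood. Numerator for B: 0.42·0.125 = 0.0525.
Normalizing constant: 0.33·0.2 + 0.42·0.125 + 0.25·0.268144 = 0.185536.
P(B | observation) = 0.0525 / 0.185536 = 0.282964.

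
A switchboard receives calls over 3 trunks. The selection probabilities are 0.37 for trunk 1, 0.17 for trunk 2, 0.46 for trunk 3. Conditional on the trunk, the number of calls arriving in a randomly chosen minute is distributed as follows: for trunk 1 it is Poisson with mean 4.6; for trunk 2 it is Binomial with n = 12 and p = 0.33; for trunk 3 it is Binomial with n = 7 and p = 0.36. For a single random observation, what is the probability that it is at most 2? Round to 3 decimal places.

Conditional on each trunk, P(X ≤ 2): 1: 0.162639; 2: 0.187561; 3: 0.509383.
By total probability, P(X ≤ 2) = 0.37·0.162639 + 0.17·0.187561 + 0.46·0.509383 = 0.326378.

0.326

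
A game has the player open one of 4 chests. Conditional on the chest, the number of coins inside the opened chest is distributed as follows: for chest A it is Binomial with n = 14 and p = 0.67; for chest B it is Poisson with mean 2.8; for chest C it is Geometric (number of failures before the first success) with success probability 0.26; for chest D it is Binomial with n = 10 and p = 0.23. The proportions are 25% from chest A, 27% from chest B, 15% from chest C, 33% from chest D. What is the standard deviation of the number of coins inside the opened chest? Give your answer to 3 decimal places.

Per component, A: μ=9.38, E[X²]=91.0798; B: μ=2.8, E[X²]=10.64; C: μ=2.84615, E[X²]=19.0473; D: μ=2.3, E[X²]=7.061.
E[X] = 0.25·9.38 + 0.27·2.8 + 0.15·2.84615 + 0.33·2.3 = 4.28692.
E[X²] = 0.25·91.0798 + 0.27·10.64 + 0.15·19.0473 + 0.33·7.061 = 30.83.
Var(X) = E[X²] − (E[X])² = 30.83 − 18.3777 = 12.4523.
SD(X) = √12.4523 = 3.52878.

3.529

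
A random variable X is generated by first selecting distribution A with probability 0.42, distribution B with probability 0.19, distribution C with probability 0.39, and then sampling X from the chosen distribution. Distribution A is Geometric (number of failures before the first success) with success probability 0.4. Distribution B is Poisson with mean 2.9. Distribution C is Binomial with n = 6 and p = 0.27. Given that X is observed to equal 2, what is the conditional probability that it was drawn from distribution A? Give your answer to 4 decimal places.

0.2681

Likelihoods P(X=2 | ·): A: 0.144; B: 0.231373; C: 0.310535.
Posterior ∝ prior × likelihood. Numerator for A: 0.42·0.144 = 0.06048.
Normalizing constant: 0.42·0.144 + 0.19·0.231373 + 0.39·0.310535 = 0.225549.
P(A | observation) = 0.06048 / 0.225549 = 0.268145.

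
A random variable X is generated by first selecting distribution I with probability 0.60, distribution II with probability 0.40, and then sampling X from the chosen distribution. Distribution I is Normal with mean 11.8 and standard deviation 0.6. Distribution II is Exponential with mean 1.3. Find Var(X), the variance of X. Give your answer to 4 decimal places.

27.3520

Per component, I: μ=11.8, E[X²]=139.6; II: μ=1.3, E[X²]=3.38.
E[X] = 0.6·11.8 + 0.4·1.3 = 7.6.
E[X²] = 0.6·139.6 + 0.4·3.38 = 85.112.
Var(X) = E[X²] − (E[X])² = 85.112 − 57.76 = 27.352.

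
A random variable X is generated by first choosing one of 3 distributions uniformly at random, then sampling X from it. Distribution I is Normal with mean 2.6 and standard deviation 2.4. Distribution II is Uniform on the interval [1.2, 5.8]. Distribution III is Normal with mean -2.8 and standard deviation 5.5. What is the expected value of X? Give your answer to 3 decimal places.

Component means — I: 2.6; II: 3.5; III: -2.8.
E[X] = 0.333333·2.6 + 0.333333·3.5 + 0.333333·-2.8 = 1.1.

1.100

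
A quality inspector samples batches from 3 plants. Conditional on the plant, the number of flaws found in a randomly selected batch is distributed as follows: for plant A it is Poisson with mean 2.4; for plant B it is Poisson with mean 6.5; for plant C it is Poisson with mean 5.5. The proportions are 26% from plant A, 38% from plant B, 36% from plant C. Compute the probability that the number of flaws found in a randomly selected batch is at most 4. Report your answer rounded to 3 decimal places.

0.449

Conditional on each plant, P(X ≤ 4): A: 0.904131; B: 0.223672; C: 0.357518.
By total probability, P(X ≤ 4) = 0.26·0.904131 + 0.38·0.223672 + 0.36·0.357518 = 0.448776.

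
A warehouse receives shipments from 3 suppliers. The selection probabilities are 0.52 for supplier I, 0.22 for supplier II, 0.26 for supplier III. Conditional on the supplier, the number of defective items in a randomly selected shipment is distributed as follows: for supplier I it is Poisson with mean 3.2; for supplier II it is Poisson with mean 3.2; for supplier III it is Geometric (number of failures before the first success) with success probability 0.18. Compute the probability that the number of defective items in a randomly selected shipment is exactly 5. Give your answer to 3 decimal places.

Conditional on each supplier, P(X = 5): I: 0.113979; II: 0.113979; III: 0.0667332.
By total probability, P(X = 5) = 0.52·0.113979 + 0.22·0.113979 + 0.26·0.0667332 = 0.101695.

0.102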